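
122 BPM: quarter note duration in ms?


Step by step:
One quarter-note beat = 60000 / BPM = 60000 / 122 ms
Duration = 60000 / 122
= 491.8 ms


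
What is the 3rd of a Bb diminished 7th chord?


Working:
Diminished 7th chord = root + minor 3rd + diminished 5th + diminished 7th
Seventh chords stack in thirds, so the letter names are B-D-F-A
Root: Bb
Minor 3rd above Bb: Db
Diminished 5th above Bb: Fb
Diminished 7th above Bb: Abb
The 3rd = Db


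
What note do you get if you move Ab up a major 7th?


Working:
major 7th: 7 letter names, 11 semitones
Letter: A + 6 → G
Pitch: Ab + 11 semitones, spelled as a G → G
= G


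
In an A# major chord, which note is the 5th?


Let's work it out.
Major triad = root + major 3rd (4 semitones) + perfect 5th (7 semitones)
A triad on A# stacks thirds, so the chord tones use letter names A-C-E
Root: A#
Major 3rd above A#: C##
Perfect 5th above A#: E#
The 5th = E#


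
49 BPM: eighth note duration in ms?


Let's work it out.
One quarter-note beat = 60000 / BPM = 60000 / 49 ms
Eighth note = 1/2 × quarter note
Duration = 1/2 × 60000 / 49 = 30000 / 49
= 612.2 ms


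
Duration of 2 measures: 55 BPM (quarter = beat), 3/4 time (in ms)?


Quarter-note beat duration = 60000 / 55 ms
Beats per measure (3/4) = 3
One measure = 3 × 60000 / 55 = 180000 / 55 ms
2 measures = 2 × 180000 / 55 = 360000 / 55
= 6545.5 ms


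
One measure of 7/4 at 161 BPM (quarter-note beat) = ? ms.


Let's work it out.
Quarter-note beat duration = 60000 / 161 ms
Beats per measure (7/4) = 7
One measure = 7 × 60000 / 161 = 420000 / 161 ms
= 2608.7 ms


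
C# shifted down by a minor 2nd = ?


Solution.
minor 2nd: 2 letter names, 1 semitones
Letter: C - 1 → B
Pitch: C# - 1 semitones, spelled as a B → B#
= B#


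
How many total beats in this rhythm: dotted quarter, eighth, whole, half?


Let's work it out.
Beat values:
  dotted quarter = 1.5 beats
  eighth = 0.5 beats
  whole = 4 beats
  half = 2 beats
Sum = 1.5 + 0.5 + 4 + 2
= 8 beats


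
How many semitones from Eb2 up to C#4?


Working:
Absolute semitone position = octave×12 + chromatic position
Eb2: 2×12 + 3 = 27
C#4: 4×12 + 1 = 49
Difference = 49 - 27 = 22
= 22 semitones


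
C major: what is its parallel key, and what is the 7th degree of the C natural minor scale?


Solution.
Parallel keys share the same tonic but differ in mode
C major → parallel is C minor
C natural minor scale: C D Eb F G Ab Bb
= C minor; 7th degree = Bb


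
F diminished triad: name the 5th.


Working:
Diminished triad = root + minor 3rd (3 semitones) + diminished 5th (6 semitones)
A triad on F stacks thirds, so the chord tones use letter names F-A-C
Root: F
Minor 3rd above F: Ab
Diminished 5th above F: Cb
The 5th = Cb


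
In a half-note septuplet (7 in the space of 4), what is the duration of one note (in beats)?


Septuplet: 7 notes occupy the space of 4 half notes
Space = 4 × 2 = 8 beats
Each septuplet note = 8 / 7 = 8/7 beats
= 8/7 beats


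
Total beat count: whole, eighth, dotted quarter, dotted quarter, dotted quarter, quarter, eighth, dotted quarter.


Let's work it out.
Beat values:
  whole = 4 beats
  eighth = 0.5 beats
  dotted quarter = 1.5 beats
  dotted quarter = 1.5 beats
  dotted quarter = 1.5 beats
  quarter = 1 beat
  eighth = 0.5 beats
  dotted quarter = 1.5 beats
Sum = 4 + 0.5 + 1.5 + 1.5 + 1.5 + 1 + 0.5 + 1.5
= 12 beats


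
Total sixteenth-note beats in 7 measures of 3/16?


Time signature 3/16: the bottom number 16 means the sixteenth note gets one count
The top number 3 means 3 sixteenth-note beats per measure
Total = 3 × 7 measures
= 21 sixteenth-note beats


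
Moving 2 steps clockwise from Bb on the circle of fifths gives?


Step by step:
Each clockwise step on the circle of fifths moves up a perfect 5th
From Bb: Bb → F → C
= C


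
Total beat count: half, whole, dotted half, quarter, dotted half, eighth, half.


Solution.
Beat values:
  half = 2 beats
  whole = 4 beats
  dotted half = 3 beats
  quarter = 1 beat
  dotted half = 3 beats
  eighth = 0.5 beats
  half = 2 beats
Sum = 2 + 4 + 3 + 1 + 3 + 0.5 + 2
= 15.5 beats


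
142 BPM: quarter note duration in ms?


Solution.
One quarter-note beat = 60000 / BPM = 60000 / 142 ms
Duration = 60000 / 142
= 422.5 ms


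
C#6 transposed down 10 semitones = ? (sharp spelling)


C#6: chromatic position 1 in octave 6 → absolute = 6×12 + 1 = 73
Transpose down 10: 73 - 10 = 63
63 = 5×12 + 3 → D# in octave 5
Result = D#5


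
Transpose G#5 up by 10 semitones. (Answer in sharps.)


Working:
G#5: chromatic position 8 in octave 5 → absolute = 5×12 + 8 = 68
Transpose up 10: 68 + 10 = 78
78 = 6×12 + 6 → F# in octave 6
Result = F#6


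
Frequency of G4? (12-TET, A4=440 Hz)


Reasoning:
f = 440 × 2^(n/12) where n = semitones from A4
G4: -2 semitones from A4
f = 440 × 2^(-2/12)
f = 392.00 Hz


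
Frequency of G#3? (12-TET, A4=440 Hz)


f = 440 × 2^(n/12) where n = semitones from A4
G#3: -13 semitones from A4
f = 440 × 2^(-13/12)
f = 207.65 Hz


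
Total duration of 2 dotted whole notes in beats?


Base whole note = 4 beats
Dot 1 adds half the previous value: +2
One dotted whole = 4 + 2 = 6
2 of them = 2 × 6 = 12
= 12 beats


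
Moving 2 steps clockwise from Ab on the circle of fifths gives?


Each clockwise step on the circle of fifths moves up a perfect 5th
From Ab: Ab → Eb → Bb
= Bb


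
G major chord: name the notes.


Solution.
Major triad = root + major 3rd (4 semitones) + perfect 5th (7 semitones)
A triad on G stacks thirds, so the chord tones use letter names G-B-D
Root: G
Major 3rd above G: B
Perfect 5th above G: D
Chord = G B D


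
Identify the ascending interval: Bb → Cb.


Letter names: B → C spans 2 letter names → a 2nd
Semitones: Bb → Cb = 1 half-step
A 2nd of 1 semitone is a minor 2nd
= minor 2nd


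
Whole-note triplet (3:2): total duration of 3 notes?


Triplet: 3 notes occupy the space of 2 whole notes
Space = 2 × 4 = 8 beats
Each triplet note = 8 / 3 = 8/3 beats
3 notes = 3 × 8/3 = 8
= 8 beats


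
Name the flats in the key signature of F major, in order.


Step by step:
Flat major keys: C(0), F(1), Bb(2), Eb(3), Ab(4), Db(5), Gb(6), Cb(7)
F major has 1 flat
Order of flats: Bb Eb Ab Db Gb Cb Fb → first 1: Bb
= Bb


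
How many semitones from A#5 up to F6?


Absolute semitone position = octave×12 + chromatic position
A#5: 5×12 + 10 = 70
F6: 6×12 + 5 = 77
Difference = 77 - 70 = 7
= 7 semitones


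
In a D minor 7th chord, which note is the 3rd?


Let's work it out.
Minor 7th chord = root + minor 3rd + perfect 5th + minor 7th
Seventh chords stack in thirds, so the letter names are D-F-A-C
Root: D
Minor 3rd above D: F
Perfect 5th above D: A
Minor 7th above D: C
The 3rd = F


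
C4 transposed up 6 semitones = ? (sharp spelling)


Reasoning:
C4: chromatic position 0 in octave 4 → absolute = 4×12 + 0 = 48
Transpose up 6: 48 + 6 = 54
54 = 4×12 + 6 → F# in octave 4
Result = F#4


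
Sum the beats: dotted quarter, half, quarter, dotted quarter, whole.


Solution.
Beat values:
  dotted quarter = 1.5 beats
  half = 2 beats
  quarter = 1 beat
  dotted quarter = 1.5 beats
  whole = 4 beats
Sum = 1.5 + 2 + 1 + 1.5 + 4
= 10 beats


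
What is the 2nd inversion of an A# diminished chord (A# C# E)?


Working:
Root position: A# C# E
2nd inversion: move root and 3rd up an octave
Bass note: E
Notes (bottom to top) = E A# C#


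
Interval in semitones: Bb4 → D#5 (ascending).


Let's work it out.
Absolute semitone position = octave×12 + chromatic position
Bb4: 4×12 + 10 = 58
D#5: 5×12 + 3 = 63
Difference = 63 - 58 = 5
= 5 semitones


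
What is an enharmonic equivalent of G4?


Let's work it out.
Enharmonic notes sound the same pitch but are spelled with different letter names
G and Abb name the same pitch class
= Abb4


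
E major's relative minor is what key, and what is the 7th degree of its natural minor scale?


The relative minor shares the major's key signature and starts on its 6th degree
6th degree = a major 6th above the tonic; a major 6th above E is C#
→ relative minor of E major is C# minor
C# natural minor scale: C# D# E F# G# A B
= C# minor; 7th degree = B


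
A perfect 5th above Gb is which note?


A 5th spans 5 letter names, so from G we land on D
A perfect 5th = 7 semitones above Gb
Spell D at that pitch: Db
= Db


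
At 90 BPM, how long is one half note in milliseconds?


Solution.
One quarter-note beat = 60000 / BPM = 60000 / 90 ms
Half note = 2 × quarter note
Duration = 2 × 60000 / 90 = 120000 / 90
= 1333.3 ms


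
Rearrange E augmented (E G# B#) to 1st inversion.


Reasoning:
Root position: E G# B#
1st inversion: move root up an octave
Bass note: G#
Notes (bottom to top) = G# B# E


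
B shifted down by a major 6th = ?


Let's work it out.
major 6th: 6 letter names, 9 semitones
Letter: B - 5 → D
Pitch: B - 9 semitones, spelled as a D → D
= D


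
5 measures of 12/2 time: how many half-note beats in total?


Time signature 12/2: the bottom number 2 means the half note gets one count
The top number 12 means 12 half-note beats per measure
Total = 12 × 5 measures
= 60 half-note beats


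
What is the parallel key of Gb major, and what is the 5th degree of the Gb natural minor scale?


Parallel keys share the same tonic but differ in mode
Gb major → parallel is Gb minor
Gb natural minor scale: Gb Ab Bbb Cb Db Ebb Fb
= Gb minor; 5th degree = Db


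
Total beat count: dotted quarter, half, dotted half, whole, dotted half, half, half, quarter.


Step by step:
Beat values:
  dotted quarter = 1.5 beats
  half = 2 beats
  dotted half = 3 beats
  whole = 4 beats
  dotted half = 3 beats
  half = 2 beats
  half = 2 beats
  quarter = 1 beat
Sum = 1.5 + 2 + 3 + 4 + 3 + 2 + 2 + 1
= 18.5 beats


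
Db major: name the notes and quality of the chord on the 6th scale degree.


Solution.
Db major scale: Db Eb F Gb Ab Bb C
Diatonic triad on degree 6 stacks scale notes 6, 1, 3: Bb Db F
Bb→Db = 3 semitones; Bb→F = 7 semitones → minor triad
= Bb Db F (minor)


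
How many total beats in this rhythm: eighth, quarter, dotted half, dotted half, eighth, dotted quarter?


Let's work it out.
Beat values:
  eighth = 0.5 beats
  quarter = 1 beat
  dotted half = 3 beats
  dotted half = 3 beats
  eighth = 0.5 beats
  dotted quarter = 1.5 beats
Sum = 0.5 + 1 + 3 + 3 + 0.5 + 1.5
= 9.5 beats


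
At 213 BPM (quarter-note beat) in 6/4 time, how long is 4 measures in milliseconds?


Reasoning:
Quarter-note beat duration = 60000 / 213 ms
Beats per measure (6/4) = 6
One measure = 6 × 60000 / 213 = 360000 / 213 ms
4 measures = 4 × 360000 / 213 = 1440000 / 213
= 6760.6 ms


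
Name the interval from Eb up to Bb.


Letter names: E → B spans 5 letter names → a 5th
Semitones: Eb → Bb = 7 half-steps
A 5th of 7 semitones is a perfect 5th
= perfect 5th


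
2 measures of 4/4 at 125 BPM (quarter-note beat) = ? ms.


Step by step:
Quarter-note beat duration = 60000 / 125 ms
Beats per measure (4/4) = 4
One measure = 4 × 60000 / 125 = 240000 / 125 ms
2 measures = 2 × 240000 / 125 = 480000 / 125
= 3840.0 ms


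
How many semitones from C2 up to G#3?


Solution.
Absolute semitone position = octave×12 + chromatic position
C2: 2×12 + 0 = 24
G#3: 3×12 + 8 = 44
Difference = 44 - 24 = 20
= 20 semitones


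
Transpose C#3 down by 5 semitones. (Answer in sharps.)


Let's work it out.
C#3: chromatic position 1 in octave 3 → absolute = 3×12 + 1 = 37
Transpose down 5: 37 - 5 = 32
32 = 2×12 + 8 → G# in octave 2
Result = G#2


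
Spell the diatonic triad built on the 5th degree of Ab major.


Ab major scale: Ab Bb C Db Eb F G
Diatonic triad on degree 5 stacks scale notes 5, 7, 2: Eb G Bb
Eb→G = 4 semitones; Eb→Bb = 7 semitones → major triad
= Eb G Bb (major)


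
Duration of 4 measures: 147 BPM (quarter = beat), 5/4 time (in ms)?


Let's work it out.
Quarter-note beat duration = 60000 / 147 ms
Beats per measure (5/4) = 5
One measure = 5 × 60000 / 147 = 300000 / 147 ms
4 measures = 4 × 300000 / 147 = 1200000 / 147
= 8163.3 ms


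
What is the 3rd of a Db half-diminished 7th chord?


Working:
Half-diminished 7th chord = root + minor 3rd + diminished 5th + minor 7th
Seventh chords stack in thirds, so the letter names are D-F-A-C
Root: Db
Minor 3rd above Db: Fb
Diminished 5th above Db: Abb
Minor 7th above Db: Cb
The 3rd = Fb


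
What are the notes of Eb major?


Working:
Major scale pattern: W-W-H-W-W-W-H (2-2-1-2-2-2-1 semitones)
Starting from Eb:
  Eb + 2 semitones → F
  F + 2 semitones → G
  G + 1 semitone → Ab
  Ab + 2 semitones → Bb
  Bb + 2 semitones → C
  C + 2 semitones → D
  D + 1 semitone → Eb
Scale = Eb F G Ab Bb C D


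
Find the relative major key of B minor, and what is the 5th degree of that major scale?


Working:
The relative major shares the key signature and is a minor 3rd above the minor tonic
A minor 3rd above B is D
→ relative major of B minor is D major
D major scale: D E F# G A B C#
= D major; 5th degree = A


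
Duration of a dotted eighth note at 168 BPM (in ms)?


Solution.
One quarter-note beat = 60000 / BPM = 60000 / 168 ms
Dotted eighth note = 3/4 × quarter note
Duration = 3/4 × 60000 / 168 = 45000 / 168
= 267.9 ms


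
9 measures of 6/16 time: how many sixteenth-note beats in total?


Time signature 6/16: the bottom number 16 means the sixteenth note gets one count
The top number 6 means 6 sixteenth-note beats per measure
Total = 6 × 9 measures
= 54 sixteenth-note beats


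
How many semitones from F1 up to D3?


Absolute semitone position = octave×12 + chromatic position
F1: 1×12 + 5 = 17
D3: 3×12 + 2 = 38
Difference = 38 - 17 = 21
= 21 semitones


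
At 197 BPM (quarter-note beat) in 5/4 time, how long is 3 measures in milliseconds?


Step by step:
Quarter-note beat duration = 60000 / 197 ms
Beats per measure (5/4) = 5
One measure = 5 × 60000 / 197 = 300000 / 197 ms
3 measures = 3 × 300000 / 197 = 900000 / 197
= 4568.5 ms


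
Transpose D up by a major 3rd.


major 3rd: 3 letter names, 4 semitones
Letter: D + 2 → F
Pitch: D + 4 semitones, spelled as an F → F#
= F#


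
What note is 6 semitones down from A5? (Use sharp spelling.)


A5: chromatic position 9 in octave 5 → absolute = 5×12 + 9 = 69
Transpose down 6: 69 - 6 = 63
63 = 5×12 + 3 → D# in octave 5
Result = D#5


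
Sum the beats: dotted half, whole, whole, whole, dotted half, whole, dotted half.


Working:
Beat values:
  dotted half = 3 beats
  whole = 4 beats
  whole = 4 beats
  whole = 4 beats
  dotted half = 3 beats
  whole = 4 beats
  dotted half = 3 beats
Sum = 3 + 4 + 4 + 4 + 3 + 4 + 3
= 25 beats


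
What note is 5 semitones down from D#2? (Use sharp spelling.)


D#2: chromatic position 3 in octave 2 → absolute = 2×12 + 3 = 27
Transpose down 5: 27 - 5 = 22
22 = 1×12 + 10 → A# in octave 1
Result = A#1


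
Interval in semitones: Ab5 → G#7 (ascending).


Step by step:
Absolute semitone position = octave×12 + chromatic position
Ab5: 5×12 + 8 = 68
G#7: 7×12 + 8 = 92
Difference = 92 - 68 = 24
= 24 semitones


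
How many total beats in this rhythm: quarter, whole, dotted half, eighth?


Solution.
Beat values:
  quarter = 1 beat
  whole = 4 beats
  dotted half = 3 beats
  eighth = 0.5 beats
Sum = 1 + 4 + 3 + 0.5
= 8.5 beats


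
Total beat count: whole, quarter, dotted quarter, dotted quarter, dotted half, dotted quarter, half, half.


Let's work it out.
Beat values:
  whole = 4 beats
  quarter = 1 beat
  dotted quarter = 1.5 beats
  dotted quarter = 1.5 beats
  dotted half = 3 beats
  dotted quarter = 1.5 beats
  half = 2 beats
  half = 2 beats
Sum = 4 + 1 + 1.5 + 1.5 + 3 + 1.5 + 2 + 2
= 16.5 beats


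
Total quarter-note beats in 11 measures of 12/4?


Time signature 12/4: the bottom number 4 means the quarter note gets one count
The top number 12 means 12 quarter-note beats per measure
Total = 12 × 11 measures
= 132 quarter-note beats


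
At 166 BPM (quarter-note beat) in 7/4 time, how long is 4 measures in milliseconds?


Working:
Quarter-note beat duration = 60000 / 166 ms
Beats per measure (7/4) = 7
One measure = 7 × 60000 / 166 = 420000 / 166 ms
4 measures = 4 × 420000 / 166 = 1680000 / 166
= 10120.5 ms


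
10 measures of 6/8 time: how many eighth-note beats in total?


Reasoning:
Time signature 6/8: the bottom number 8 means the eighth note gets one count
The top number 6 means 6 eighth-note beats per measure
Total = 6 × 10 measures
= 60 eighth-note beats


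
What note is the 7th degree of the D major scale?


Major scale pattern: W-W-H-W-W-W-H (2-2-1-2-2-2-1 semitones)
Starting from D:
  D + 2 semitones → E
  E + 2 semitones → F#
  F# + 1 semitone → G
  G + 2 semitones → A
  A + 2 semitones → B
  B + 2 semitones → C#
  C# + 1 semitone → D
Scale: D E F# G A B C#
Degree 7 = C#


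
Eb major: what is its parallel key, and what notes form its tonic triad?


Parallel keys share the same tonic but differ in mode
Eb major → parallel is Eb minor
Tonic triad of Eb minor = Eb Gb Bb
= Eb minor; triad = Eb Gb Bb


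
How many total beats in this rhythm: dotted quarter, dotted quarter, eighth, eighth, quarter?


Let's work it out.
Beat values:
  dotted quarter = 1.5 beats
  dotted quarter = 1.5 beats
  eighth = 0.5 beats
  eighth = 0.5 beats
  quarter = 1 beat
Sum = 1.5 + 1.5 + 0.5 + 0.5 + 1
= 5 beats


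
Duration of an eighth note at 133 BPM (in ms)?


Working:
One quarter-note beat = 60000 / BPM = 60000 / 133 ms
Eighth note = 1/2 × quarter note
Duration = 1/2 × 60000 / 133 = 30000 / 133
= 225.6 ms


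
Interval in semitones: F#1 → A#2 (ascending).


Let's work it out.
Absolute semitone position = octave×12 + chromatic position
F#1: 1×12 + 6 = 18
A#2: 2×12 + 10 = 34
Difference = 34 - 18 = 16
= 16 semitones


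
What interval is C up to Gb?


Let's work it out.
Letter names: C → G spans 5 letter names → a 5th
Semitones: C → Gb = 6 half-steps
A 5th of 6 semitones is a diminished 5th
= diminished 5th


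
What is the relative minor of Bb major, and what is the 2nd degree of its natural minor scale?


Working:
The relative minor shares the major's key signature and starts on its 6th degree
6th degree = a major 6th above the tonic; a major 6th above Bb is G
→ relative minor of Bb major is G minor
G natural minor scale: G A Bb C D Eb F
= G minor; 2nd degree = A


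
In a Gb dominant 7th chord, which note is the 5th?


Step by step:
Dominant 7th chord = root + major 3rd + perfect 5th + minor 7th
Seventh chords stack in thirds, so the letter names are G-B-D-F
Root: Gb
Major 3rd above Gb: Bb
Perfect 5th above Gb: Db
Minor 7th above Gb: Fb
The 5th = Db


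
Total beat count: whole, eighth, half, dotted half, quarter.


Working:
Beat values:
  whole = 4 beats
  eighth = 0.5 beats
  half = 2 beats
  dotted half = 3 beats
  quarter = 1 beat
Sum = 4 + 0.5 + 2 + 3 + 1
= 10.5 beats


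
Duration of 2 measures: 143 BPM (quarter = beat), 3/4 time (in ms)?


Solution.
Quarter-note beat duration = 60000 / 143 ms
Beats per measure (3/4) = 3
One measure = 3 × 60000 / 143 = 180000 / 143 ms
2 measures = 2 × 180000 / 143 = 360000 / 143
= 2517.5 ms


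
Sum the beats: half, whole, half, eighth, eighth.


Solution.
Beat values:
  half = 2 beats
  whole = 4 beats
  half = 2 beats
  eighth = 0.5 beats
  eighth = 0.5 beats
Sum = 2 + 4 + 2 + 0.5 + 0.5
= 9 beats


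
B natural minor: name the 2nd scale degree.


Solution.
Natural minor scale pattern: W-H-W-W-H-W-W (2-1-2-2-1-2-2 semitones)
Starting from B:
  B + 2 semitones → C#
  C# + 1 semitone → D
  D + 2 semitones → E
  E + 2 semitones → F#
  F# + 1 semitone → G
  G + 2 semitones → A
  A + 2 semitones → B
Scale: B C# D E F# G A
Degree 2 = C#


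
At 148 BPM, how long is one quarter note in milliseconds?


Let's work it out.
One quarter-note beat = 60000 / BPM = 60000 / 148 ms
Duration = 60000 / 148
= 405.4 ms


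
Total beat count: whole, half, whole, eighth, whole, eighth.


Step by step:
Beat values:
  whole = 4 beats
  half = 2 beats
  whole = 4 beats
  eighth = 0.5 beats
  whole = 4 beats
  eighth = 0.5 beats
Sum = 4 + 2 + 4 + 0.5 + 4 + 0.5
= 15 beats


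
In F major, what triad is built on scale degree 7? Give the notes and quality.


F major scale: F G A Bb C D E
Diatonic triad on degree 7 stacks scale notes 7, 2, 4: E G Bb
E→G = 3 semitones; E→Bb = 6 semitones → diminished triad
= E G Bb (diminished)


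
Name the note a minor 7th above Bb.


Working:
A 7th spans 7 letter names, so from B we land on A
A minor 7th = 10 semitones above Bb
Spell A at that pitch: Ab
= Ab


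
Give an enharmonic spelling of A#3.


Let's work it out.
Enharmonic notes sound the same pitch but are spelled with different letter names
A# and Bb name the same pitch class
= Bb3


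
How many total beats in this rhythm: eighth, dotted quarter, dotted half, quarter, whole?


Let's work it out.
Beat values:
  eighth = 0.5 beats
  dotted quarter = 1.5 beats
  dotted half = 3 beats
  quarter = 1 beat
  whole = 4 beats
Sum = 0.5 + 1.5 + 3 + 1 + 4
= 10 beats


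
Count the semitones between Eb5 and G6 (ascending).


Solution.
Absolute semitone position = octave×12 + chromatic position
Eb5: 5×12 + 3 = 63
G6: 6×12 + 7 = 79
Difference = 79 - 63 = 16
= 16 semitones


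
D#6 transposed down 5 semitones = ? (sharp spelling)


Reasoning:
D#6: chromatic position 3 in octave 6 → absolute = 6×12 + 3 = 75
Transpose down 5: 75 - 5 = 70
70 = 5×12 + 10 → A# in octave 5
Result = A#5


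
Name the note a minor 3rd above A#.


Let's work it out.
A 3rd spans 3 letter names, so from A we land on C
A minor 3rd = 3 semitones above A#
Spell C at that pitch: C#
= C#


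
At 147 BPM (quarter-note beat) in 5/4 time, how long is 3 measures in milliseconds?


Quarter-note beat duration = 60000 / 147 ms
Beats per measure (5/4) = 5
One measure = 5 × 60000 / 147 = 300000 / 147 ms
3 measures = 3 × 300000 / 147 = 900000 / 147
= 6122.4 ms


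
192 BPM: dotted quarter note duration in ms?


One quarter-note beat = 60000 / BPM = 60000 / 192 ms
Dotted quarter note = 3/2 × quarter note
Duration = 3/2 × 60000 / 192 = 90000 / 192
= 468.8 ms


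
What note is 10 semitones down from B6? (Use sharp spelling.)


Working:
B6: chromatic position 11 in octave 6 → absolute = 6×12 + 11 = 83
Transpose down 10: 83 - 10 = 73
73 = 6×12 + 1 → C# in octave 6
Result = C#6


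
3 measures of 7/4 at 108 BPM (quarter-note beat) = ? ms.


Solution.
Quarter-note beat duration = 60000 / 108 ms
Beats per measure (7/4) = 7
One measure = 7 × 60000 / 108 = 420000 / 108 ms
3 measures = 3 × 420000 / 108 = 1260000 / 108
= 11666.7 ms


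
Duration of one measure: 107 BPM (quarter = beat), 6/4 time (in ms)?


Let's work it out.
Quarter-note beat duration = 60000 / 107 ms
Beats per measure (6/4) = 6
One measure = 6 × 60000 / 107 = 360000 / 107 ms
= 3364.5 ms


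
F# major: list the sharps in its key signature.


Reasoning:
Sharp major keys follow the circle of fifths: C(0), G(1), D(2), A(3), E(4), B(5), F#(6), C#(7)
F# major has 6 sharps
Order of sharps: F# C# G# D# A# E# B# → first 6: F#, C#, G#, D#, A#, E#
= F#, C#, G#, D#, A#, E#


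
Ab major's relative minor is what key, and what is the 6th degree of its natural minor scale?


Step by step:
The relative minor shares the major's key signature and starts on its 6th degree
6th degree = a major 6th above the tonic; a major 6th above Ab is F
→ relative minor of Ab major is F minor
F natural minor scale: F G Ab Bb C Db Eb
= F minor; 6th degree = Db


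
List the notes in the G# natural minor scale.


Working:
Natural minor scale pattern: W-H-W-W-H-W-W (2-1-2-2-1-2-2 semitones)
Starting from G#:
  G# + 2 semitones → A#
  A# + 1 semitone → B
  B + 2 semitones → C#
  C# + 2 semitones → D#
  D# + 1 semitone → E
  E + 2 semitones → F#
  F# + 2 semitones → G#
Scale = G# A# B C# D# E F#


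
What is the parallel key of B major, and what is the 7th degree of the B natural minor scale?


Solution.
Parallel keys share the same tonic but differ in mode
B major → parallel is B minor
B natural minor scale: B C# D E F# G A
= B minor; 7th degree = A


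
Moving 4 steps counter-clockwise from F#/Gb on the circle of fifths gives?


Let's work it out.
Each counter-clockwise step moves down a perfect 5th (= up a perfect 4th)
From F#/Gb: F#/Gb → B → E → A → D
= D


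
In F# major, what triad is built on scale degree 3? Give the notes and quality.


Solution.
F# major scale: F# G# A# B C# D# E#
Diatonic triad on degree 3 stacks scale notes 3, 5, 7: A# C# E#
A#→C# = 3 semitones; A#→E# = 7 semitones → minor triad
= A# C# E# (minor)


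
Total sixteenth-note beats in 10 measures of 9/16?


Let's work it out.
Time signature 9/16: the bottom number 16 means the sixteenth note gets one count
The top number 9 means 9 sixteenth-note beats per measure
Total = 9 × 10 measures
= 90 sixteenth-note beats


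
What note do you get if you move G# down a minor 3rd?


Reasoning:
minor 3rd: 3 letter names, 3 semitones
Letter: G - 2 → E
Pitch: G# - 3 semitones, spelled as an E → E#
= E#


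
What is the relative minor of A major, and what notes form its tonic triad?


Step by step:
The relative minor shares the major's key signature and starts on its 6th degree
6th degree = a major 6th above the tonic; a major 6th above A is F#
→ relative minor of A major is F# minor
Tonic triad of F# minor = root + minor 3rd + perfect 5th = F# A C#
= F# minor; triad = F# A C#


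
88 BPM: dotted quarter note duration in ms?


Let's work it out.
One quarter-note beat = 60000 / BPM = 60000 / 88 ms
Dotted quarter note = 3/2 × quarter note
Duration = 3/2 × 60000 / 88 = 90000 / 88
= 1022.7 ms


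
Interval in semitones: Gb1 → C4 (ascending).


Solution.
Absolute semitone position = octave×12 + chromatic position
Gb1: 1×12 + 6 = 18
C4: 4×12 + 0 = 48
Difference = 48 - 18 = 30
= 30 semitones


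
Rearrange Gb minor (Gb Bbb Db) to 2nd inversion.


Root position: Gb Bbb Db
2nd inversion: move root and 3rd up an octave
Bass note: Db
Notes (bottom to top) = Db Gb Bbb


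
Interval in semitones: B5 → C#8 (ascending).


Solution.
Absolute semitone position = octave×12 + chromatic position
B5: 5×12 + 11 = 71
C#8: 8×12 + 1 = 97
Difference = 97 - 71 = 26
= 26 semitones


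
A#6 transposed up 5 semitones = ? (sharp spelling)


Solution.
A#6: chromatic position 10 in octave 6 → absolute = 6×12 + 10 = 82
Transpose up 5: 82 + 5 = 87
87 = 7×12 + 3 → D# in octave 7
Result = D#7


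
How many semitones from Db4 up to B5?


Step by step:
Absolute semitone position = octave×12 + chromatic position
Db4: 4×12 + 1 = 49
B5: 5×12 + 11 = 71
Difference = 71 - 49 = 22
= 22 semitones


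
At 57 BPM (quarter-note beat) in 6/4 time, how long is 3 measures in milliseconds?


Step by step:
Quarter-note beat duration = 60000 / 57 ms
Beats per measure (6/4) = 6
One measure = 6 × 60000 / 57 = 360000 / 57 ms
3 measures = 3 × 360000 / 57 = 1080000 / 57
= 18947.4 ms


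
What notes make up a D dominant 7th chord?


Dominant 7th chord = root + major 3rd + perfect 5th + minor 7th
Seventh chords stack in thirds, so the letter names are D-F-A-C
Root: D
Major 3rd above D: F#
Perfect 5th above D: A
Minor 7th above D: C
Chord = D F# A C


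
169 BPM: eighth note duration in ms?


Reasoning:
One quarter-note beat = 60000 / BPM = 60000 / 169 ms
Eighth note = 1/2 × quarter note
Duration = 1/2 × 60000 / 169 = 30000 / 169
= 177.5 ms


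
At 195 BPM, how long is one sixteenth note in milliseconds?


One quarter-note beat = 60000 / BPM = 60000 / 195 ms
Sixteenth note = 1/4 × quarter note
Duration = 1/4 × 60000 / 195 = 15000 / 195
= 76.9 ms


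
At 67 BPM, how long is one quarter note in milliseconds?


Step by step:
One quarter-note beat = 60000 / BPM = 60000 / 67 ms
Duration = 60000 / 67
= 895.5 ms


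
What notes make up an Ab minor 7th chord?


Working:
Minor 7th chord = root + minor 3rd + perfect 5th + minor 7th
Seventh chords stack in thirds, so the letter names are A-C-E-G
Root: Ab
Minor 3rd above Ab: Cb
Perfect 5th above Ab: Eb
Minor 7th above Ab: Gb
Chord = Ab Cb Eb Gb


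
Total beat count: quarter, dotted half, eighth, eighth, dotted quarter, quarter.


Beat values:
  quarter = 1 beat
  dotted half = 3 beats
  eighth = 0.5 beats
  eighth = 0.5 beats
  dotted quarter = 1.5 beats
  quarter = 1 beat
Sum = 1 + 3 + 0.5 + 0.5 + 1.5 + 1
= 7.5 beats


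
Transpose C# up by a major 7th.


Solution.
major 7th: 7 letter names, 11 semitones
Letter: C + 6 → B
Pitch: C# + 11 semitones, spelled as a B → B#
= B#


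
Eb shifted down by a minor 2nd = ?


Let's work it out.
minor 2nd: 2 letter names, 1 semitones
Letter: E - 1 → D
Pitch: Eb - 1 semitones, spelled as a D → D
= D


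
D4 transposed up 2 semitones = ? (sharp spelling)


Working:
D4: chromatic position 2 in octave 4 → absolute = 4×12 + 2 = 50
Transpose up 2: 50 + 2 = 52
52 = 4×12 + 4 → E in octave 4
Result = E4


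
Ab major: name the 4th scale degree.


Major scale pattern: W-W-H-W-W-W-H (2-2-1-2-2-2-1 semitones)
Starting from Ab:
  Ab + 2 semitones → Bb
  Bb + 2 semitones → C
  C + 1 semitone → Db
  Db + 2 semitones → Eb
  Eb + 2 semitones → F
  F + 2 semitones → G
  G + 1 semitone → Ab
Scale: Ab Bb C Db Eb F G
Degree 4 = Db


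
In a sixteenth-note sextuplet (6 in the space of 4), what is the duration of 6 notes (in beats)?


Working:
Sextuplet: 6 notes occupy the space of 4 sixteenth notes
Space = 4 × 1/4 = 1 beat
Each sextuplet note = 1 / 6 = 1/6 beats
6 notes = 6 × 1/6 = 1
= 1 beat


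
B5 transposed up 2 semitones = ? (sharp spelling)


B5: chromatic position 11 in octave 5 → absolute = 5×12 + 11 = 71
Transpose up 2: 71 + 2 = 73
73 = 6×12 + 1 → C# in octave 6
Result = C#6


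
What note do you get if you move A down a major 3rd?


major 3rd: 3 letter names, 4 semitones
Letter: A - 2 → F
Pitch: A - 4 semitones, spelled as an F → F
= F


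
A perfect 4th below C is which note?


Step by step:
A 4th spans 4 letter names, so from C we land on G
A perfect 4th = 5 semitones below C
Spell G at that pitch: G
= G


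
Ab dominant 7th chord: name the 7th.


Solution.
Dominant 7th chord = root + major 3rd + perfect 5th + minor 7th
Seventh chords stack in thirds, so the letter names are A-C-E-G
Root: Ab
Major 3rd above Ab: C
Perfect 5th above Ab: Eb
Minor 7th above Ab: Gb
The 7th = Gb


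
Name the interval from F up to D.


Letter names: F → D spans 6 letter names → a 6th
Semitones: F → D = 9 half-steps
A 6th of 9 semitones is a major 6th
= major 6th


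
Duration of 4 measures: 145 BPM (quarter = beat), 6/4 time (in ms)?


Solution.
Quarter-note beat duration = 60000 / 145 ms
Beats per measure (6/4) = 6
One measure = 6 × 60000 / 145 = 360000 / 145 ms
4 measures = 4 × 360000 / 145 = 1440000 / 145
= 9931.0 ms


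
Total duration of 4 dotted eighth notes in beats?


Reasoning:
Base eighth note = 1/2 beats
Dot 1 adds half the previous value: +1/4
One dotted eighth = 1/2 + 1/4 = 3/4
4 of them = 4 × 3/4 = 3
= 3 beats


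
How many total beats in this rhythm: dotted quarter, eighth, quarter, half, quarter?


Beat values:
  dotted quarter = 1.5 beats
  eighth = 0.5 beats
  quarter = 1 beat
  half = 2 beats
  quarter = 1 beat
Sum = 1.5 + 0.5 + 1 + 2 + 1
= 6 beats


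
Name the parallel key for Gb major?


Let's work it out.
Parallel keys share the same tonic but differ in mode
Gb major → parallel is Gb minor
= Gb minor


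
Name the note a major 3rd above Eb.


A 3rd spans 3 letter names, so from E we land on G
A major 3rd = 4 semitones above Eb
Spell G at that pitch: G
= G


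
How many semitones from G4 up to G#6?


Working:
Absolute semitone position = octave×12 + chromatic position
G4: 4×12 + 7 = 55
G#6: 6×12 + 8 = 80
Difference = 80 - 55 = 25
= 25 semitones


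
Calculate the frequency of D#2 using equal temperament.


Let's work it out.
f = 440 × 2^(n/12) where n = semitones from A4
D#2: -30 semitones from A4
f = 440 × 2^(-30/12)
f = 77.78 Hz


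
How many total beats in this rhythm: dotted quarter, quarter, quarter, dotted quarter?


Reasoning:
Beat values:
  dotted quarter = 1.5 beats
  quarter = 1 beat
  quarter = 1 beat
  dotted quarter = 1.5 beats
Sum = 1.5 + 1 + 1 + 1.5
= 5 beats


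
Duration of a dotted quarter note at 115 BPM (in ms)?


Step by step:
One quarter-note beat = 60000 / BPM = 60000 / 115 ms
Dotted quarter note = 3/2 × quarter note
Duration = 3/2 × 60000 / 115 = 90000 / 115
= 782.6 ms


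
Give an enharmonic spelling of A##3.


Enharmonic notes sound the same pitch but are spelled with different letter names
A## and B name the same pitch class
= B3


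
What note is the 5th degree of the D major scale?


Let's work it out.
Major scale pattern: W-W-H-W-W-W-H (2-2-1-2-2-2-1 semitones)
Starting from D:
  D + 2 semitones → E
  E + 2 semitones → F#
  F# + 1 semitone → G
  G + 2 semitones → A
  A + 2 semitones → B
  B + 2 semitones → C#
  C# + 1 semitone → D
Scale: D E F# G A B C#
Degree 5 = A


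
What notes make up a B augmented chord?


Working:
Augmented triad = root + major 3rd (4 semitones) + augmented 5th (8 semitones)
A triad on B stacks thirds, so the chord tones use letter names B-D-F
Root: B
Major 3rd above B: D#
Augmented 5th above B: F##
Chord = B D# F##


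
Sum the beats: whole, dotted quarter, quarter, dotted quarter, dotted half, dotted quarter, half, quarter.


Reasoning:
Beat values:
  whole = 4 beats
  dotted quarter = 1.5 beats
  quarter = 1 beat
  dotted quarter = 1.5 beats
  dotted half = 3 beats
  dotted quarter = 1.5 beats
  half = 2 beats
  quarter = 1 beat
Sum = 4 + 1.5 + 1 + 1.5 + 3 + 1.5 + 2 + 1
= 15.5 beats


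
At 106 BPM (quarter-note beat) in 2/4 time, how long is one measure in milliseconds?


Quarter-note beat duration = 60000 / 106 ms
Beats per measure (2/4) = 2
One measure = 2 × 60000 / 106 = 120000 / 106 ms
= 1132.1 ms


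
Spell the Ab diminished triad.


Let's work it out.
Diminished triad = root + minor 3rd (3 semitones) + diminished 5th (6 semitones)
A triad on Ab stacks thirds, so the chord tones use letter names A-C-E
Root: Ab
Minor 3rd above Ab: Cb
Diminished 5th above Ab: Ebb
Chord = Ab Cb Ebb


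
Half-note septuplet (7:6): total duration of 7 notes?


Reasoning:
Septuplet: 7 notes occupy the space of 6 half notes
Space = 6 × 2 = 12 beats
Each septuplet note = 12 / 7 = 12/7 beats
7 notes = 7 × 12/7 = 12
= 12 beats


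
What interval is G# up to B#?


Reasoning:
Letter names: G → B spans 3 letter names → a 3rd
Semitones: G# → B# = 4 half-steps
A 3rd of 4 semitones is a major 3rd
= major 3rd


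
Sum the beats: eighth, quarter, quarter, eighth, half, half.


Step by step:
Beat values:
  eighth = 0.5 beats
  quarter = 1 beat
  quarter = 1 beat
  eighth = 0.5 beats
  half = 2 beats
  half = 2 beats
Sum = 0.5 + 1 + 1 + 0.5 + 2 + 2
= 7 beats


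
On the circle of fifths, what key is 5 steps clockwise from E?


Solution.
Each clockwise step on the circle of fifths moves up a perfect 5th
From E: E → B → F#/Gb → Db → Ab → Eb
= Eb


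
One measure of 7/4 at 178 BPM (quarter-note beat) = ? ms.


Reasoning:
Quarter-note beat duration = 60000 / 178 ms
Beats per measure (7/4) = 7
One measure = 7 × 60000 / 178 = 420000 / 178 ms
= 2359.6 ms


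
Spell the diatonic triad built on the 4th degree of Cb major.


Step by step:
Cb major scale: Cb Db Eb Fb Gb Ab Bb
Diatonic triad on degree 4 stacks scale notes 4, 6, 1: Fb Ab Cb
Fb→Ab = 4 semitones; Fb→Cb = 7 semitones → major triad
= Fb Ab Cb (major)


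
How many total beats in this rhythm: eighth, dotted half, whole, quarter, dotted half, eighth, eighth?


Beat values:
  eighth = 0.5 beats
  dotted half = 3 beats
  whole = 4 beats
  quarter = 1 beat
  dotted half = 3 beats
  eighth = 0.5 beats
  eighth = 0.5 beats
Sum = 0.5 + 3 + 4 + 1 + 3 + 0.5 + 0.5
= 12.5 beats


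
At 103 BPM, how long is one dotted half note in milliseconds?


Working:
One quarter-note beat = 60000 / BPM = 60000 / 103 ms
Dotted half note = 3 × quarter note
Duration = 3 × 60000 / 103 = 180000 / 103
= 1747.6 ms


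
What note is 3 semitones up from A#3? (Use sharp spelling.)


Step by step:
A#3: chromatic position 10 in octave 3 → absolute = 3×12 + 10 = 46
Transpose up 3: 46 + 3 = 49
49 = 4×12 + 1 → C# in octave 4
Result = C#4


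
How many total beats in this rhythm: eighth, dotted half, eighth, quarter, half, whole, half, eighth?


Reasoning:
Beat values:
  eighth = 0.5 beats
  dotted half = 3 beats
  eighth = 0.5 beats
  quarter = 1 beat
  half = 2 beats
  whole = 4 beats
  half = 2 beats
  eighth = 0.5 beats
Sum = 0.5 + 3 + 0.5 + 1 + 2 + 4 + 2 + 0.5
= 13.5 beats


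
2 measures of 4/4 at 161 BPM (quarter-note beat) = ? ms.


Quarter-note beat duration = 60000 / 161 ms
Beats per measure (4/4) = 4
One measure = 4 × 60000 / 161 = 240000 / 161 ms
2 measures = 2 × 240000 / 161 = 480000 / 161
= 2981.4 ms


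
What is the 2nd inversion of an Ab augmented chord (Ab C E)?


Reasoning:
Root position: Ab C E
2nd inversion: move root and 3rd up an octave
Bass note: E
Notes (bottom to top) = E Ab C


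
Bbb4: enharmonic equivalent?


Reasoning:
Enharmonic notes sound the same pitch but are spelled with different letter names
Bbb and A name the same pitch class
= A4


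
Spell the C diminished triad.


Diminished triad = root + minor 3rd (3 semitones) + diminished 5th (6 semitones)
A triad on C stacks thirds, so the chord tones use letter names C-E-G
Root: C
Minor 3rd above C: Eb
Diminished 5th above C: Gb
Chord = C Eb Gb


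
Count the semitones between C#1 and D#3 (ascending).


Let's work it out.
Absolute semitone position = octave×12 + chromatic position
C#1: 1×12 + 1 = 13
D#3: 3×12 + 3 = 39
Difference = 39 - 13 = 26
= 26 semitones


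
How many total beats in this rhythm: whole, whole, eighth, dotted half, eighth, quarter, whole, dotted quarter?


Beat values:
  whole = 4 beats
  whole = 4 beats
  eighth = 0.5 beats
  dotted half = 3 beats
  eighth = 0.5 beats
  quarter = 1 beat
  whole = 4 beats
  dotted quarter = 1.5 beats
Sum = 4 + 4 + 0.5 + 3 + 0.5 + 1 + 4 + 1.5
= 18.5 beats


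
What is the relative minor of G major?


Working:
The relative minor shares the major's key signature and starts on its 6th degree
6th degree = a major 6th above the tonic; a major 6th above G is E
→ relative minor of G major is E minor
= E minor


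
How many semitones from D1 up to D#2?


Reasoning:
Absolute semitone position = octave×12 + chromatic position
D1: 1×12 + 2 = 14
D#2: 2×12 + 3 = 27
Difference = 27 - 14 = 13
= 13 semitones


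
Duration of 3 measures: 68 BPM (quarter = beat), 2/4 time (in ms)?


Step by step:
Quarter-note beat duration = 60000 / 68 ms
Beats per measure (2/4) = 2
One measure = 2 × 60000 / 68 = 120000 / 68 ms
3 measures = 3 × 120000 / 68 = 360000 / 68
= 5294.1 ms


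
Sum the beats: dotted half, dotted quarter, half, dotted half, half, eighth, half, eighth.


Step by step:
Beat values:
  dotted half = 3 beats
  dotted quarter = 1.5 beats
  half = 2 beats
  dotted half = 3 beats
  half = 2 beats
  eighth = 0.5 beats
  half = 2 beats
  eighth = 0.5 beats
Sum = 3 + 1.5 + 2 + 3 + 2 + 0.5 + 2 + 0.5
= 14.5 beats


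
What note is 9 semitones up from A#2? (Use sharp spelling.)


Solution.
A#2: chromatic position 10 in octave 2 → absolute = 2×12 + 10 = 34
Transpose up 9: 34 + 9 = 43
43 = 3×12 + 7 → G in octave 3
Result = G3
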